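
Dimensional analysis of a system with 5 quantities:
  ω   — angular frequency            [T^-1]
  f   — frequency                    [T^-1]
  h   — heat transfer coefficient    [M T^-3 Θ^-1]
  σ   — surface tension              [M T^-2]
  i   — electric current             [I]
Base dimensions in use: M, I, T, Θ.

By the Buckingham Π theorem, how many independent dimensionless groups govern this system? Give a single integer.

1

Exponent matrix [M,I,T,Θ] × [ω,f,h,σ,i]:
  M: [ 0  0  1  1  0]
  I: [ 0  0  0  0  1]
  T: [-1 -1 -3 -2  0]
  Θ: [ 0  0 -1  0  0]
RREF → pivots at {ω,h,σ,i} ⇒ r = 4
Π count = n − r = 5 − 4 = 1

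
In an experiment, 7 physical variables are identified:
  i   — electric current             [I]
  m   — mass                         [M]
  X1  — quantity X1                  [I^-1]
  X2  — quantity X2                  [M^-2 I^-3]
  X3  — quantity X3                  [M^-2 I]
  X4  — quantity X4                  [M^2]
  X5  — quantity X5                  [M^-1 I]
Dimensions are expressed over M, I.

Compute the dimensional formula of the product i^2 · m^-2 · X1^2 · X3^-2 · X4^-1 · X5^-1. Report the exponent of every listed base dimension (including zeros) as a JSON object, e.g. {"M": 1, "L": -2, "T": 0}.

Dimensional matrix (M×I by i×m×X1×X2×X3×X4×X5):
  M: [ 0  1  0 -2 -2  2 -1]
  I: [ 1  0 -1 -3  1  0  1]
  [M]: (2)·0+(-2)·1+(2)·0+(-2)·-2+(-1)·2+(-1)·-1 = 1
  [I]: (2)·1+(-2)·0+(2)·-1+(-2)·1+(-1)·0+(-1)·1 = -3
⇒ M I^-3

{"M": 1, "I": -3}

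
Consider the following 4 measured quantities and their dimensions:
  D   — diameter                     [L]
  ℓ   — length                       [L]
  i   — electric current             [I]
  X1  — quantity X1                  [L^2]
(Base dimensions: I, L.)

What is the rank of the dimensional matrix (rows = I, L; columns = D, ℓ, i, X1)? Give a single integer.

Write exponents as rows I,L / cols D,ℓ,i,X1:
  I: [ 0  0  1  0]
  L: [ 1  1  0  2]
RREF → pivots at {D,i} ⇒ r = 2

2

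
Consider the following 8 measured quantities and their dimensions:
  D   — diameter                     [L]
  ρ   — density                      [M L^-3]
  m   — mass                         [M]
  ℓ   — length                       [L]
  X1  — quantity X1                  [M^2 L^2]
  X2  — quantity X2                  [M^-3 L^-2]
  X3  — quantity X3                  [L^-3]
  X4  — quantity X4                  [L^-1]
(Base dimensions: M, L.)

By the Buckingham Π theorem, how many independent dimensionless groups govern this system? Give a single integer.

Exponent matrix [M,L] × [D,ρ,m,ℓ,X1,X2,X3,X4]:
  M: [ 0  1  1  0  2 -3  0  0]
  L: [ 1 -3  0  1  2 -2 -3 -1]
Echelon form has 2 nonzero rows (pivots: D,ρ)
n=8, r=2 ⇒ 6 dimensionless groups

6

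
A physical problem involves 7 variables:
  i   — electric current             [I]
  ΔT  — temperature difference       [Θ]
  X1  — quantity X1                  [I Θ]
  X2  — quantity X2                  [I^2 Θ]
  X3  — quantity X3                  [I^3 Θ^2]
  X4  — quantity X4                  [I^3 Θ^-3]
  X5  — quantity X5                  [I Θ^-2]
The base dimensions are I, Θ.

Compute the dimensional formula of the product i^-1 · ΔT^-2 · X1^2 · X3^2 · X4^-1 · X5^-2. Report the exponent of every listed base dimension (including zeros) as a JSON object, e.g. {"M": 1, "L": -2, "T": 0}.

{"I": 2, "Θ": 11}

Write exponents as rows I,Θ / cols i,ΔT,X1,X2,X3,X4,X5:
  I: [ 1  0  1  2  3  3  1]
  Θ: [ 0  1  1  1  2 -3 -2]
  [I]: (-1)·1+(-2)·0+(2)·1+(2)·3+(-1)·3+(-2)·1 = 2
  [Θ]: (-1)·0+(-2)·1+(2)·1+(2)·2+(-1)·-3+(-2)·-2 = 11
⇒ I^2 Θ^11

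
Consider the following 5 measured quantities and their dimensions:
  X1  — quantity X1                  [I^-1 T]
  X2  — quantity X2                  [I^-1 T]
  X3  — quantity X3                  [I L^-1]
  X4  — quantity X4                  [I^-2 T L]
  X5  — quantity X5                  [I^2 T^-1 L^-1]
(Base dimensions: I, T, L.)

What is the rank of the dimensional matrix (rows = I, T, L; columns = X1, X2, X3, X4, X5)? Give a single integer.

2

Write exponents as rows I,T,L / cols X1,X2,X3,X4,X5:
  I: [-1 -1  1 -2  2]
  T: [ 1  1  0  1 -1]
  L: [ 0  0 -1  1 -1]
Row reduction gives pivot columns X1,X3; rank = 2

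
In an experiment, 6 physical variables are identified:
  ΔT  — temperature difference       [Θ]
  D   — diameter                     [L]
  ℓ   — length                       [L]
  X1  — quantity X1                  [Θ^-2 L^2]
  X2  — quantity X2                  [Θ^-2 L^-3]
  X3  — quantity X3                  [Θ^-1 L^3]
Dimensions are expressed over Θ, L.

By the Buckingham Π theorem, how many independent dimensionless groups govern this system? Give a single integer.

4

Dimensional matrix (Θ×L by ΔT×D×ℓ×X1×X2×X3):
  Θ: [ 1  0  0 -2 -2 -1]
  L: [ 0  1  1  2 -3  3]
RREF → pivots at {ΔT,D} ⇒ r = 2
n=6, r=2 ⇒ 4 dimensionless groups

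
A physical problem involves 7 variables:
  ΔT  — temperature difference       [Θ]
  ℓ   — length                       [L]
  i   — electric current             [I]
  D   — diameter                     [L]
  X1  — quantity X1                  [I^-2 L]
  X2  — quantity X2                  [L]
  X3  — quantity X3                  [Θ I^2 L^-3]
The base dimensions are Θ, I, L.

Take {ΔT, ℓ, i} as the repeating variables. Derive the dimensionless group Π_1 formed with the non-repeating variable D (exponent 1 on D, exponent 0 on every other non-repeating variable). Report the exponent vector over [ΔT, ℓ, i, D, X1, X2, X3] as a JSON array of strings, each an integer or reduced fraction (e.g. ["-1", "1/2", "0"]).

["0", "-1", "0", "1", "0", "0", "0"]

Dimensional matrix (Θ×I×L by ΔT×ℓ×i×D×X1×X2×X3):
  Θ: [ 1  0  0  0  0  0  1]
  I: [ 0  0  1  0 -2  0  2]
  L: [ 0  1  0  1  1  1 -3]
Row reduction gives pivot columns ΔT,ℓ,i; rank = 3
Pivot set = {ΔT,ℓ,i}, free = {D,X1,X2,X3}
RREF:
  r0: [   1    0    0    0    0    0    1]
  r1: [   0    1    0    1    1    1   -3]
  r2: [   0    0    1    0   -2    0    2]
Fix exponent of D at 1, X1 at 0, X2 at 0, X3 at 0; solve each RREF row for its pivot's exponent:
  r0: exp(ΔT) + (0)·1 = 0 ⇒ exp(ΔT) = 0
  r1: exp(ℓ) + (1)·1 = 0 ⇒ exp(ℓ) = -1
  r2: exp(i) + (0)·1 = 0 ⇒ exp(i) = 0
Π_1 = ℓ^-1 · D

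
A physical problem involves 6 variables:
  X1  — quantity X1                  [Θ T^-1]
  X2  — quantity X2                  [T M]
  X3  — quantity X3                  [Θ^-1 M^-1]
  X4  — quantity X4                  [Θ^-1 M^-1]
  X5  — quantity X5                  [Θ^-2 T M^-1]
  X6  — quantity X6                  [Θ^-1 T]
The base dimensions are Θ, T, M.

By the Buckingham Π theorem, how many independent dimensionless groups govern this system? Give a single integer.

4

Dimensional matrix (Θ×T×M by X1×X2×X3×X4×X5×X6):
  Θ: [ 1  0 -1 -1 -2 -1]
  T: [-1  1  0  0  1  1]
  M: [ 0  1 -1 -1 -1  0]
RREF → pivots at {X1,X2} ⇒ r = 2
Π count = n − r = 6 − 2 = 4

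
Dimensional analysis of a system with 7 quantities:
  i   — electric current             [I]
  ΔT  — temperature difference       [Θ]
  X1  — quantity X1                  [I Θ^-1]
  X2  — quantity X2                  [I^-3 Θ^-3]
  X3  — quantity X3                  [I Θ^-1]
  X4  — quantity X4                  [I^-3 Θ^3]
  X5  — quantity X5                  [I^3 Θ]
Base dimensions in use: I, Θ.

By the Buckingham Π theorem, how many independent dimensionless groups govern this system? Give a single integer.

Write exponents as rows I,Θ / cols i,ΔT,X1,X2,X3,X4,X5:
  I: [ 1  0  1 -3  1 -3  3]
  Θ: [ 0  1 -1 -3 -1  3  1]
RREF → pivots at {i,ΔT} ⇒ r = 2
Π count = n − r = 7 − 2 = 5

5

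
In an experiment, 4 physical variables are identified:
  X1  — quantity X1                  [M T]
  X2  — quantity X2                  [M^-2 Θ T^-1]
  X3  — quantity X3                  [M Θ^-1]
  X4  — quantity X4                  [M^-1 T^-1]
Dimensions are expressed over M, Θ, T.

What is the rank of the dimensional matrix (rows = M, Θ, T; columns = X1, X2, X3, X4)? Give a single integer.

Write exponents as rows M,Θ,T / cols X1,X2,X3,X4:
  M: [ 1 -2  1 -1]
  Θ: [ 0  1 -1  0]
  T: [ 1 -1  0 -1]
RREF → pivots at {X1,X2} ⇒ r = 2

2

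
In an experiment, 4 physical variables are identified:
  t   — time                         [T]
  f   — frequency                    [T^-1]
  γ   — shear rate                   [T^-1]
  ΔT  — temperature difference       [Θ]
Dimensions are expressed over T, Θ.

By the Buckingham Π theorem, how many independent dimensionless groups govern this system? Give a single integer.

2

Write exponents as rows T,Θ / cols t,f,γ,ΔT:
  T: [ 1 -1 -1  0]
  Θ: [ 0  0  0  1]
Echelon form has 2 nonzero rows (pivots: t,ΔT)
n=4, r=2 ⇒ 2 dimensionless groups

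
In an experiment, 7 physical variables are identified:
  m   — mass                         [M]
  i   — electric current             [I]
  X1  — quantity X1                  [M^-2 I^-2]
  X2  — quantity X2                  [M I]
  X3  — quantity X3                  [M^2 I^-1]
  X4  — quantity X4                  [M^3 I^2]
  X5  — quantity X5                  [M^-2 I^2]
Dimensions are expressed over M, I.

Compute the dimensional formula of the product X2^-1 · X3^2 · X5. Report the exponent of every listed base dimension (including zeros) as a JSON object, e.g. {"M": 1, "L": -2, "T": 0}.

{"M": 1, "I": -1}

Write exponents as rows M,I / cols m,i,X1,X2,X3,X4,X5:
  M: [ 1  0 -2  1  2  3 -2]
  I: [ 0  1 -2  1 -1  2  2]
  [M]: (-1)·1+(2)·2+(1)·-2 = 1
  [I]: (-1)·1+(2)·-1+(1)·2 = -1
⇒ M I^-1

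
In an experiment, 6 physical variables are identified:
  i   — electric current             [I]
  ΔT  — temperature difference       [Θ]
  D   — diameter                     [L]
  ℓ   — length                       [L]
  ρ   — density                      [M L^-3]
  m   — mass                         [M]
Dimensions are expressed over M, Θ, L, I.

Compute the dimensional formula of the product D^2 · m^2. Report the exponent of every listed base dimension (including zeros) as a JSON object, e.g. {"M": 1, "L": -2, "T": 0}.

{"M": 2, "Θ": 0, "L": 2, "I": 0}

Write exponents as rows M,Θ,L,I / cols i,ΔT,D,ℓ,ρ,m:
  M: [ 0  0  0  0  1  1]
  Θ: [ 0  1  0  0  0  0]
  L: [ 0  0  1  1 -3  0]
  I: [ 1  0  0  0  0  0]
  [M]: (2)·0+(2)·1 = 2
  [Θ]: (2)·0+(2)·0 = 0
  [L]: (2)·1+(2)·0 = 2
  [I]: (2)·0+(2)·0 = 0
⇒ M^2 L^2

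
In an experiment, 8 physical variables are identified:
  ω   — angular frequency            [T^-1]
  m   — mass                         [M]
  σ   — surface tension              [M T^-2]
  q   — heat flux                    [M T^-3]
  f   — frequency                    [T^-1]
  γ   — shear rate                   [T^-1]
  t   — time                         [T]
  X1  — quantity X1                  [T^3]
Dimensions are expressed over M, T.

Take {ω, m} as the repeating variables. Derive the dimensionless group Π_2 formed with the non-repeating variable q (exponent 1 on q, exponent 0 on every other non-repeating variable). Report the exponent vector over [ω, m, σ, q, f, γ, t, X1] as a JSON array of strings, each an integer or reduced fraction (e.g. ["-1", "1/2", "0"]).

["-3", "-1", "0", "1", "0", "0", "0", "0"]

Dimensional matrix (M×T by ω×m×σ×q×f×γ×t×X1):
  M: [ 0  1  1  1  0  0  0  0]
  T: [-1  0 -2 -3 -1 -1  1  3]
Echelon form has 2 nonzero rows (pivots: ω,m)
Repeat: ω,m; free: σ,q,f,γ,t,X1
RREF:
  r0: [   1    0    2    3    1    1   -1   -3]
  r1: [   0    1    1    1    0    0    0    0]
Fix exponent of q at 1, σ at 0, f at 0, γ at 0, t at 0, X1 at 0; solve each RREF row for its pivot's exponent:
  r0: exp(ω) + (3)·1 = 0 ⇒ exp(ω) = -3
  r1: exp(m) + (1)·1 = 0 ⇒ exp(m) = -1
Π_2 = ω^-3 · m^-1 · q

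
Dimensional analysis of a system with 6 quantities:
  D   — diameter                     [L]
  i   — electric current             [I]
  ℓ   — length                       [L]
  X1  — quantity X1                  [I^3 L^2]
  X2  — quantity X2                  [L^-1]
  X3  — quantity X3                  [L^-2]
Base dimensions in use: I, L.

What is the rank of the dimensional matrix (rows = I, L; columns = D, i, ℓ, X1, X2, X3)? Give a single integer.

2

Write exponents as rows I,L / cols D,i,ℓ,X1,X2,X3:
  I: [ 0  1  0  3  0  0]
  L: [ 1  0  1  2 -1 -2]
Row reduction gives pivot columns D,i; rank = 2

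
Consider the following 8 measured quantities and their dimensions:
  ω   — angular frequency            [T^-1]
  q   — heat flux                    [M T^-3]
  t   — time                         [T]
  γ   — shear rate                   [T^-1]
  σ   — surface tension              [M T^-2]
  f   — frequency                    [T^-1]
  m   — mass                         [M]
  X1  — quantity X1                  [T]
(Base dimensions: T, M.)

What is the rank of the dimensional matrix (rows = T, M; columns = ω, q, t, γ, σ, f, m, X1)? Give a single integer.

2

Write exponents as rows T,M / cols ω,q,t,γ,σ,f,m,X1:
  T: [-1 -3  1 -1 -2 -1  0  1]
  M: [ 0  1  0  0  1  0  1  0]
RREF → pivots at {ω,q} ⇒ r = 2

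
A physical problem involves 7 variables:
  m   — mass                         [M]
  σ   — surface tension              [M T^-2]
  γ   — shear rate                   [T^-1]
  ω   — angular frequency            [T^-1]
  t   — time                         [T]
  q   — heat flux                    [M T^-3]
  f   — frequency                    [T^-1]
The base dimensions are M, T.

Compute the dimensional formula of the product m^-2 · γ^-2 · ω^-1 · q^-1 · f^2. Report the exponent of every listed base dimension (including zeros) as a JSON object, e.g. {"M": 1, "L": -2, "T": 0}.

Dimensional matrix (M×T by m×σ×γ×ω×t×q×f):
  M: [ 1  1  0  0  0  1  0]
  T: [ 0 -2 -1 -1  1 -3 -1]
  [M]: (-2)·1+(-2)·0+(-1)·0+(-1)·1+(2)·0 = -3
  [T]: (-2)·0+(-2)·-1+(-1)·-1+(-1)·-3+(2)·-1 = 4
⇒ M^-3 T^4

{"M": -3, "T": 4}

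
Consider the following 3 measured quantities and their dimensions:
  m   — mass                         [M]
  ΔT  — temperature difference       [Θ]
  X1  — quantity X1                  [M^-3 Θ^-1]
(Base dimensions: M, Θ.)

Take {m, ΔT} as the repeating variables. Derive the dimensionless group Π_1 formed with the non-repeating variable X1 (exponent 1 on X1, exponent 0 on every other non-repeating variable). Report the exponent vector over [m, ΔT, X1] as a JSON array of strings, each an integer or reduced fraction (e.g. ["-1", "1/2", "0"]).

["3", "1", "1"]

Dimensional matrix (M×Θ by m×ΔT×X1):
  M: [ 1  0 -3]
  Θ: [ 0  1 -1]
Echelon form has 2 nonzero rows (pivots: m,ΔT)
Pivot set = {m,ΔT}, free = {X1}
RREF:
  r0: [   1    0   -3]
  r1: [   0    1   -1]
Fix exponent of X1 at 1; solve each RREF row for its pivot's exponent:
  r0: exp(m) + (-3)·1 = 0 ⇒ exp(m) = 3
  r1: exp(ΔT) + (-1)·1 = 0 ⇒ exp(ΔT) = 1
Π_1 = m^3 · ΔT · X1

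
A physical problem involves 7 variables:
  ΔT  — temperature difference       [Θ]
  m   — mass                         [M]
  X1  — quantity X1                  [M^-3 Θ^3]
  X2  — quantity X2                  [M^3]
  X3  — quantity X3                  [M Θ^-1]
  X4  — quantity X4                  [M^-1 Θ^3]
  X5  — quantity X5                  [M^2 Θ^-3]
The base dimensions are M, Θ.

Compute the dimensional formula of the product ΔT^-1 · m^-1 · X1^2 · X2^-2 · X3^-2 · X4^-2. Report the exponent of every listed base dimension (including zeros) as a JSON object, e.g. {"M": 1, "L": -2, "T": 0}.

{"M": -13, "Θ": 1}

Dimensional matrix (M×Θ by ΔT×m×X1×X2×X3×X4×X5):
  M: [ 0  1 -3  3  1 -1  2]
  Θ: [ 1  0  3  0 -1  3 -3]
  [M]: (-1)·0+(-1)·1+(2)·-3+(-2)·3+(-2)·1+(-2)·-1 = -13
  [Θ]: (-1)·1+(-1)·0+(2)·3+(-2)·0+(-2)·-1+(-2)·3 = 1
⇒ M^-13 Θ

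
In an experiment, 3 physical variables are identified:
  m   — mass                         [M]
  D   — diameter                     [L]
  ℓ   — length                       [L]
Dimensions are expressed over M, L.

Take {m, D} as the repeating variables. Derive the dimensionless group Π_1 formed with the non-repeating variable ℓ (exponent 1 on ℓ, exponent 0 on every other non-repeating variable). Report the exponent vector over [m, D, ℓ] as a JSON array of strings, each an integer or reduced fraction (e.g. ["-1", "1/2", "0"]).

["0", "-1", "1"]

Exponent matrix [M,L] × [m,D,ℓ]:
  M: [ 1  0  0]
  L: [ 0  1  1]
RREF → pivots at {m,D} ⇒ r = 2
Repeat: m,D; free: ℓ
RREF:
  r0: [   1    0    0]
  r1: [   0    1    1]
Fix exponent of ℓ at 1; solve each RREF row for its pivot's exponent:
  r0: exp(m) + (0)·1 = 0 ⇒ exp(m) = 0
  r1: exp(D) + (1)·1 = 0 ⇒ exp(D) = -1
Π_1 = D^-1 · ℓ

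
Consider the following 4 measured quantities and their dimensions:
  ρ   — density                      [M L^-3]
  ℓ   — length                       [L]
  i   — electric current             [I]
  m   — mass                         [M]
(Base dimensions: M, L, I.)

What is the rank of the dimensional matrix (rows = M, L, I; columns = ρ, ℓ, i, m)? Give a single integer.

3

Exponent matrix [M,L,I] × [ρ,ℓ,i,m]:
  M: [ 1  0  0  1]
  L: [-3  1  0  0]
  I: [ 0  0  1  0]
RREF → pivots at {ρ,ℓ,i} ⇒ r = 3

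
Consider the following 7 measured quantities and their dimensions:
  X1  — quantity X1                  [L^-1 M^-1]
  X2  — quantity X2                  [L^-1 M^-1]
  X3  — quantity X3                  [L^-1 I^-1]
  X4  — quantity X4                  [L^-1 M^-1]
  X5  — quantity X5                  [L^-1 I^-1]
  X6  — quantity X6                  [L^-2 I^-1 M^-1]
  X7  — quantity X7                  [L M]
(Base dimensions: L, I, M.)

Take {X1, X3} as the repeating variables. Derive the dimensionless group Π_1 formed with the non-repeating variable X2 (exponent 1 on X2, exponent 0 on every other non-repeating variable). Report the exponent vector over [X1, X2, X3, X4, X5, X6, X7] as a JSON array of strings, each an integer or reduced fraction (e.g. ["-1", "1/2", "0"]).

Dimensional matrix (L×I×M by X1×X2×X3×X4×X5×X6×X7):
  L: [-1 -1 -1 -1 -1 -2  1]
  I: [ 0  0 -1  0 -1 -1  0]
  M: [-1 -1  0 -1  0 -1  1]
Row reduction gives pivot columns X1,X3; rank = 2
Pivot set = {X1,X3}, free = {X2,X4,X5,X6,X7}
RREF:
  r0: [   1    1    0    1    0    1   -1]
  r1: [   0    0    1    0    1    1    0]
  r2: [   0    0    0    0    0    0    0]
Fix exponent of X2 at 1, X4 at 0, X5 at 0, X6 at 0, X7 at 0; solve each RREF row for its pivot's exponent:
  r0: exp(X1) + (1)·1 = 0 ⇒ exp(X1) = -1
  r1: exp(X3) + (0)·1 = 0 ⇒ exp(X3) = 0
Π_1 = X1^-1 · X2

["-1", "1", "0", "0", "0", "0", "0"]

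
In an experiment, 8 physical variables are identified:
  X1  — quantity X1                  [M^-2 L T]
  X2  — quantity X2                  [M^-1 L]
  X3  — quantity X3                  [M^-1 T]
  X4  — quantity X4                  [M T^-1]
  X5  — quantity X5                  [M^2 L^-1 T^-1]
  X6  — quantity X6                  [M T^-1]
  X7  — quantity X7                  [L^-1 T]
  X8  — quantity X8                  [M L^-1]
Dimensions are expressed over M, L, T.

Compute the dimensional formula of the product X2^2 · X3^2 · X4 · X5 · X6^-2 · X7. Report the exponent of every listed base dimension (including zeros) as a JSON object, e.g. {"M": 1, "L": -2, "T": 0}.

Write exponents as rows M,L,T / cols X1,X2,X3,X4,X5,X6,X7,X8:
  M: [-2 -1 -1  1  2  1  0  1]
  L: [ 1  1  0  0 -1  0 -1 -1]
  T: [ 1  0  1 -1 -1 -1  1  0]
  [M]: (2)·-1+(2)·-1+(1)·1+(1)·2+(-2)·1+(1)·0 = -3
  [L]: (2)·1+(2)·0+(1)·0+(1)·-1+(-2)·0+(1)·-1 = 0
  [T]: (2)·0+(2)·1+(1)·-1+(1)·-1+(-2)·-1+(1)·1 = 3
⇒ M^-3 T^3

{"M": -3, "L": 0, "T": 3}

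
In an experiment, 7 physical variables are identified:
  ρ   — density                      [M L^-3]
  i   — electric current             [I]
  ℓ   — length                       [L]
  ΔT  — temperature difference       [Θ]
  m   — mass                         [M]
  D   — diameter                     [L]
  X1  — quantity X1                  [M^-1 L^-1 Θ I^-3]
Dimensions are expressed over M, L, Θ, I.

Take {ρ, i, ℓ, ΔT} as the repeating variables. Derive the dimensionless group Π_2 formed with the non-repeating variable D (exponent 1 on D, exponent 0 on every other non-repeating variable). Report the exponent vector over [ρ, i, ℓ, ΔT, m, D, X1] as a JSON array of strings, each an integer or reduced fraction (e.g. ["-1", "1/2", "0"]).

["0", "0", "-1", "0", "0", "1", "0"]

Dimensional matrix (M×L×Θ×I by ρ×i×ℓ×ΔT×m×D×X1):
  M: [ 1  0  0  0  1  0 -1]
  L: [-3  0  1  0  0  1 -1]
  Θ: [ 0  0  0  1  0  0  1]
  I: [ 0  1  0  0  0  0 -3]
RREF → pivots at {ρ,i,ℓ,ΔT} ⇒ r = 4
Pivot set = {ρ,i,ℓ,ΔT}, free = {m,D,X1}
RREF:
  r0: [   1    0    0    0    1    0   -1]
  r1: [   0    1    0    0    0    0   -3]
  r2: [   0    0    1    0    3    1   -4]
  r3: [   0    0    0    1    0    0    1]
Fix exponent of D at 1, m at 0, X1 at 0; solve each RREF row for its pivot's exponent:
  r0: exp(ρ) + (0)·1 = 0 ⇒ exp(ρ) = 0
  r1: exp(i) + (0)·1 = 0 ⇒ exp(i) = 0
  r2: exp(ℓ) + (1)·1 = 0 ⇒ exp(ℓ) = -1
  r3: exp(ΔT) + (0)·1 = 0 ⇒ exp(ΔT) = 0
Π_2 = ℓ^-1 · D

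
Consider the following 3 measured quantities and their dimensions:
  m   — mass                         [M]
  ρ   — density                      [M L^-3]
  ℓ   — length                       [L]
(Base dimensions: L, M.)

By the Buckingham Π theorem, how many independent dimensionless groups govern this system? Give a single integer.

Dimensional matrix (L×M by m×ρ×ℓ):
  L: [ 0 -3  1]
  M: [ 1  1  0]
Row reduction gives pivot columns m,ρ; rank = 2
Π count = n − r = 3 − 2 = 1

1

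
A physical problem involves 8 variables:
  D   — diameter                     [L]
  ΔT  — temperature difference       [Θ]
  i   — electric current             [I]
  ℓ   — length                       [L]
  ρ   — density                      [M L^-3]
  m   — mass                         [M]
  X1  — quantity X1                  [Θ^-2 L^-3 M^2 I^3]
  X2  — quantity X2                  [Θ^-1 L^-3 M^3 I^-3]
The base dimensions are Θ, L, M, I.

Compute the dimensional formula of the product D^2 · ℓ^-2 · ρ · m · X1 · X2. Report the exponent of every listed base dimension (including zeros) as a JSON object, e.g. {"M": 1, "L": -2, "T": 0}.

Write exponents as rows Θ,L,M,I / cols D,ΔT,i,ℓ,ρ,m,X1,X2:
  Θ: [ 0  1  0  0  0  0 -2 -1]
  L: [ 1  0  0  1 -3  0 -3 -3]
  M: [ 0  0  0  0  1  1  2  3]
  I: [ 0  0  1  0  0  0  3 -3]
  [Θ]: (2)·0+(-2)·0+(1)·0+(1)·0+(1)·-2+(1)·-1 = -3
  [L]: (2)·1+(-2)·1+(1)·-3+(1)·0+(1)·-3+(1)·-3 = -9
  [M]: (2)·0+(-2)·0+(1)·1+(1)·1+(1)·2+(1)·3 = 7
  [I]: (2)·0+(-2)·0+(1)·0+(1)·0+(1)·3+(1)·-3 = 0
⇒ Θ^-3 L^-9 M^7

{"Θ": -3, "L": -9, "M": 7, "I": 0}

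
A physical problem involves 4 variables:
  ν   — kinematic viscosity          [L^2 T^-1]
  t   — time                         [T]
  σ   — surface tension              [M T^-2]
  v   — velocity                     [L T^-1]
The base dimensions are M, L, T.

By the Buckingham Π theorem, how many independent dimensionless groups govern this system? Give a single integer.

Dimensional matrix (M×L×T by ν×t×σ×v):
  M: [ 0  0  1  0]
  L: [ 2  0  0  1]
  T: [-1  1 -2 -1]
Row reduction gives pivot columns ν,t,σ; rank = 3
Π count = n − r = 4 − 3 = 1

1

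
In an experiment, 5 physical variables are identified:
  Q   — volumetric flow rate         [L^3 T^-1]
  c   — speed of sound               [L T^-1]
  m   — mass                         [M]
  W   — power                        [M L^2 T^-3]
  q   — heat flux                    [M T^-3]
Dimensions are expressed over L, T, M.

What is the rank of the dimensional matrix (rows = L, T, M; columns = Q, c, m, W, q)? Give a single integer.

3

Exponent matrix [L,T,M] × [Q,c,m,W,q]:
  L: [ 3  1  0  2  0]
  T: [-1 -1  0 -3 -3]
  M: [ 0  0  1  1  1]
Row reduction gives pivot columns Q,c,m; rank = 3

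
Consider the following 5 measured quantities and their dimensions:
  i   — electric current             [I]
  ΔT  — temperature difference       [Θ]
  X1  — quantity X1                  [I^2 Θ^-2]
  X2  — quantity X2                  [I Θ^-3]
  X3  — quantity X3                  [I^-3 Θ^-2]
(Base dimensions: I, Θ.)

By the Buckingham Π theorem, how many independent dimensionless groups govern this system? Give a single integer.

Dimensional matrix (I×Θ by i×ΔT×X1×X2×X3):
  I: [ 1  0  2  1 -3]
  Θ: [ 0  1 -2 -3 -2]
Echelon form has 2 nonzero rows (pivots: i,ΔT)
Π count = n − r = 5 − 2 = 3

3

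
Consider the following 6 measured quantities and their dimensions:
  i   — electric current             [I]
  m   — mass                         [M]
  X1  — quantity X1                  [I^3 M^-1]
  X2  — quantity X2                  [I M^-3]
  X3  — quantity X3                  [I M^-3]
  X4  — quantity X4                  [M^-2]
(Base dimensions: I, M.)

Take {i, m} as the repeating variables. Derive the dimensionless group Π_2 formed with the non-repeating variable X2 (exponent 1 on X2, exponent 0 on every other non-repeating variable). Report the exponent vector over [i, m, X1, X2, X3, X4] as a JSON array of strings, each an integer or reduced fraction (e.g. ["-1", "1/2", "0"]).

Dimensional matrix (I×M by i×m×X1×X2×X3×X4):
  I: [ 1  0  3  1  1  0]
  M: [ 0  1 -1 -3 -3 -2]
RREF → pivots at {i,m} ⇒ r = 2
Pivot set = {i,m}, free = {X1,X2,X3,X4}
RREF:
  r0: [   1    0    3    1    1    0]
  r1: [   0    1   -1   -3   -3   -2]
Fix exponent of X2 at 1, X1 at 0, X3 at 0, X4 at 0; solve each RREF row for its pivot's exponent:
  r0: exp(i) + (1)·1 = 0 ⇒ exp(i) = -1
  r1: exp(m) + (-3)·1 = 0 ⇒ exp(m) = 3
Π_2 = i^-1 · m^3 · X2

["-1", "3", "0", "1", "0", "0"]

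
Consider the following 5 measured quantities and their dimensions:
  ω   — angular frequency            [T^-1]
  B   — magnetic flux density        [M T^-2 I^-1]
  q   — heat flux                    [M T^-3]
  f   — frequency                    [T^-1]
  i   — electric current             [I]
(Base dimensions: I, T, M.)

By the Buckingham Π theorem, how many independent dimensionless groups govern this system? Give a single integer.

Dimensional matrix (I×T×M by ω×B×q×f×i):
  I: [ 0 -1  0  0  1]
  T: [-1 -2 -3 -1  0]
  M: [ 0  1  1  0  0]
RREF → pivots at {ω,B,q} ⇒ r = 3
Π count = n − r = 5 − 3 = 2

2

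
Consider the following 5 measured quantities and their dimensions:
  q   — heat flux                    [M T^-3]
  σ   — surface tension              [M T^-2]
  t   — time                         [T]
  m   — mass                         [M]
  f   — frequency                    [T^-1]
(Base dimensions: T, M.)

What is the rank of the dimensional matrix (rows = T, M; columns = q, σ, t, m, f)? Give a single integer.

Dimensional matrix (T×M by q×σ×t×m×f):
  T: [-3 -2  1  0 -1]
  M: [ 1  1  0  1  0]
Row reduction gives pivot columns q,σ; rank = 2

2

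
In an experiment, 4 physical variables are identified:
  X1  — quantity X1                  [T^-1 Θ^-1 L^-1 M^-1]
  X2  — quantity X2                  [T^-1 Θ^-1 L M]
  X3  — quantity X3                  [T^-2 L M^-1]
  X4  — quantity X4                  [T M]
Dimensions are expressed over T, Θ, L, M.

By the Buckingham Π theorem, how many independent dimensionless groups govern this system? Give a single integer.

1

Exponent matrix [T,Θ,L,M] × [X1,X2,X3,X4]:
  T: [-1 -1 -2  1]
  Θ: [-1 -1  0  0]
  L: [-1  1  1  0]
  M: [-1  1 -1  1]
Row reduction gives pivot columns X1,X2,X3; rank = 3
n=4, r=3 ⇒ 1 dimensionless group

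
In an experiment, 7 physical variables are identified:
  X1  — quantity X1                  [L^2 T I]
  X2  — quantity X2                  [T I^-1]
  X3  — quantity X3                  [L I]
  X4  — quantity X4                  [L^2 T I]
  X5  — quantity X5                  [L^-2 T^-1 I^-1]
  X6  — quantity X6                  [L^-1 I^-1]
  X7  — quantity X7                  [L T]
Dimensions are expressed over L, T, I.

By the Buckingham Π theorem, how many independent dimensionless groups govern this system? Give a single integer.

5

Exponent matrix [L,T,I] × [X1,X2,X3,X4,X5,X6,X7]:
  L: [ 2  0  1  2 -2 -1  1]
  T: [ 1  1  0  1 -1  0  1]
  I: [ 1 -1  1  1 -1 -1  0]
Row reduction gives pivot columns X1,X2; rank = 2
n=7, r=2 ⇒ 5 dimensionless groups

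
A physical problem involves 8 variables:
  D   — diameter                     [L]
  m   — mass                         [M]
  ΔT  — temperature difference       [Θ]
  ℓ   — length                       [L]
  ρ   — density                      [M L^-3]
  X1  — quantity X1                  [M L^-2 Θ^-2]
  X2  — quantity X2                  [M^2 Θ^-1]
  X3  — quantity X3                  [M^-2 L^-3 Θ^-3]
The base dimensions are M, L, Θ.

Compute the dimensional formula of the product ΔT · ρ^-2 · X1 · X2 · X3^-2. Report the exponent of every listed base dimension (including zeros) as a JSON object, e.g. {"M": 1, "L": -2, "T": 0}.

Dimensional matrix (M×L×Θ by D×m×ΔT×ℓ×ρ×X1×X2×X3):
  M: [ 0  1  0  0  1  1  2 -2]
  L: [ 1  0  0  1 -3 -2  0 -3]
  Θ: [ 0  0  1  0  0 -2 -1 -3]
  [M]: (1)·0+(-2)·1+(1)·1+(1)·2+(-2)·-2 = 5
  [L]: (1)·0+(-2)·-3+(1)·-2+(1)·0+(-2)·-3 = 10
  [Θ]: (1)·1+(-2)·0+(1)·-2+(1)·-1+(-2)·-3 = 4
⇒ M^5 L^10 Θ^4

{"M": 5, "L": 10, "Θ": 4}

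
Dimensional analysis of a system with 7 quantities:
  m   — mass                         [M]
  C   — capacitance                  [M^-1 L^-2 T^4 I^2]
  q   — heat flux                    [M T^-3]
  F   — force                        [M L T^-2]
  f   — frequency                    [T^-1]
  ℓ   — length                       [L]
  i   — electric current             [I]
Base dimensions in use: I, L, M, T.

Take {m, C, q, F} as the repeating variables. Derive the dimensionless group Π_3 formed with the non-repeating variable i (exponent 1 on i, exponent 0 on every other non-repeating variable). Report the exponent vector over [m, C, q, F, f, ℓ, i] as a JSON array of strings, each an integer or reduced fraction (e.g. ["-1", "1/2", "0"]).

Dimensional matrix (I×L×M×T by m×C×q×F×f×ℓ×i):
  I: [ 0  2  0  0  0  0  1]
  L: [ 0 -2  0  1  0  1  0]
  M: [ 1 -1  1  1  0  0  0]
  T: [ 0  4 -3 -2 -1  0  0]
Echelon form has 4 nonzero rows (pivots: m,C,q,F)
Repeat: m,C,q,F; free: f,ℓ,i
RREF:
  r0: [   1    0    0    0 -1/3 -1/3 -1/2]
  r1: [   0    1    0    0    0    0  1/2]
  r2: [   0    0    1    0  1/3 -2/3    0]
  r3: [   0    0    0    1    0    1    1]
Fix exponent of i at 1, f at 0, ℓ at 0; solve each RREF row for its pivot's exponent:
  r0: exp(m) + (-1/2)·1 = 0 ⇒ exp(m) = 1/2
  r1: exp(C) + (1/2)·1 = 0 ⇒ exp(C) = -1/2
  r2: exp(q) + (0)·1 = 0 ⇒ exp(q) = 0
  r3: exp(F) + (1)·1 = 0 ⇒ exp(F) = -1
Π_3 = m^(1/2) · C^(-1/2) · F^-1 · i

["1/2", "-1/2", "0", "-1", "0", "0", "1"]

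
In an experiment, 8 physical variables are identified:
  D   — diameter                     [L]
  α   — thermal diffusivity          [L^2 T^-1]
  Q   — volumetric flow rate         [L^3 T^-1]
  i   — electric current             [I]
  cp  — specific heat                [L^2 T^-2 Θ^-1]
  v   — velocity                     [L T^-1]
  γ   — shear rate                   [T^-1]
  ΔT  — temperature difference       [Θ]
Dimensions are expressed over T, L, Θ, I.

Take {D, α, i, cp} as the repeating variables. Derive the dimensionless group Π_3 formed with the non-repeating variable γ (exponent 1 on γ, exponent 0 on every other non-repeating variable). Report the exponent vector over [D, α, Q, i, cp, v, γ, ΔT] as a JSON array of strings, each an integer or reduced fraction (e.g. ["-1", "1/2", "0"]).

Exponent matrix [T,L,Θ,I] × [D,α,Q,i,cp,v,γ,ΔT]:
  T: [ 0 -1 -1  0 -2 -1 -1  0]
  L: [ 1  2  3  0  2  1  0  0]
  Θ: [ 0  0  0  0 -1  0  0  1]
  I: [ 0  0  0  1  0  0  0  0]
Row reduction gives pivot columns D,α,i,cp; rank = 4
Pivot set = {D,α,i,cp}, free = {Q,v,γ,ΔT}
RREF:
  r0: [   1    0    1    0    0   -1   -2   -2]
  r1: [   0    1    1    0    0    1    1    2]
  r2: [   0    0    0    1    0    0    0    0]
  r3: [   0    0    0    0    1    0    0   -1]
Fix exponent of γ at 1, Q at 0, v at 0, ΔT at 0; solve each RREF row for its pivot's exponent:
  r0: exp(D) + (-2)·1 = 0 ⇒ exp(D) = 2
  r1: exp(α) + (1)·1 = 0 ⇒ exp(α) = -1
  r2: exp(i) + (0)·1 = 0 ⇒ exp(i) = 0
  r3: exp(cp) + (0)·1 = 0 ⇒ exp(cp) = 0
Π_3 = D^2 · α^-1 · γ

["2", "-1", "0", "0", "0", "0", "1", "0"]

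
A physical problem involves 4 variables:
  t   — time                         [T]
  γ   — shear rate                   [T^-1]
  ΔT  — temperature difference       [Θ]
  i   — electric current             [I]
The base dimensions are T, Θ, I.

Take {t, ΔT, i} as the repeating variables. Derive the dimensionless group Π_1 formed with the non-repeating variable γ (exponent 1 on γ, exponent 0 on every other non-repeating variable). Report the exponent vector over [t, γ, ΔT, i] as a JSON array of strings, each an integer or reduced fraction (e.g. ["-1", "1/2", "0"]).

["1", "1", "0", "0"]

Exponent matrix [T,Θ,I] × [t,γ,ΔT,i]:
  T: [ 1 -1  0  0]
  Θ: [ 0  0  1  0]
  I: [ 0  0  0  1]
Echelon form has 3 nonzero rows (pivots: t,ΔT,i)
Repeat: t,ΔT,i; free: γ
RREF:
  r0: [   1   -1    0    0]
  r1: [   0    0    1    0]
  r2: [   0    0    0    1]
Fix exponent of γ at 1; solve each RREF row for its pivot's exponent:
  r0: exp(t) + (-1)·1 = 0 ⇒ exp(t) = 1
  r1: exp(ΔT) + (0)·1 = 0 ⇒ exp(ΔT) = 0
  r2: exp(i) + (0)·1 = 0 ⇒ exp(i) = 0
Π_1 = t · γ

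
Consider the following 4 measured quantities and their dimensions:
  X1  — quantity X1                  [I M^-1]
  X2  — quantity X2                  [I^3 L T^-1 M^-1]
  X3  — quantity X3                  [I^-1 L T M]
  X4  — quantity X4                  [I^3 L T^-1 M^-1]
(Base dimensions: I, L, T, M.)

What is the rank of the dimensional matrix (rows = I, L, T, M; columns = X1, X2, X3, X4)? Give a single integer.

3

Dimensional matrix (I×L×T×M by X1×X2×X3×X4):
  I: [ 1  3 -1  3]
  L: [ 0  1  1  1]
  T: [ 0 -1  1 -1]
  M: [-1 -1  1 -1]
RREF → pivots at {X1,X2,X3} ⇒ r = 3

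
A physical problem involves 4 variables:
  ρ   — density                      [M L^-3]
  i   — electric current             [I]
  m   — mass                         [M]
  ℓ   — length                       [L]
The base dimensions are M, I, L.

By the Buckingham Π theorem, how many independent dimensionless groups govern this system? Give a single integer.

Write exponents as rows M,I,L / cols ρ,i,m,ℓ:
  M: [ 1  0  1  0]
  I: [ 0  1  0  0]
  L: [-3  0  0  1]
Row reduction gives pivot columns ρ,i,m; rank = 3
4 vars − rank 3 = 1 Π group

1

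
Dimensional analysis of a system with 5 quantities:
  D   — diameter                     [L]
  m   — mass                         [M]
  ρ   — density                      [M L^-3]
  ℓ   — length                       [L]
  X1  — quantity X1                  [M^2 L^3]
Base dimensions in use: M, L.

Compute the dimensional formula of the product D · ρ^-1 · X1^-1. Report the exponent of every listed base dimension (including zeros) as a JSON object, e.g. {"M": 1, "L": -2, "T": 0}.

Write exponents as rows M,L / cols D,m,ρ,ℓ,X1:
  M: [ 0  1  1  0  2]
  L: [ 1  0 -3  1  3]
  [M]: (1)·0+(-1)·1+(-1)·2 = -3
  [L]: (1)·1+(-1)·-3+(-1)·3 = 1
⇒ M^-3 L

{"M": -3, "L": 1}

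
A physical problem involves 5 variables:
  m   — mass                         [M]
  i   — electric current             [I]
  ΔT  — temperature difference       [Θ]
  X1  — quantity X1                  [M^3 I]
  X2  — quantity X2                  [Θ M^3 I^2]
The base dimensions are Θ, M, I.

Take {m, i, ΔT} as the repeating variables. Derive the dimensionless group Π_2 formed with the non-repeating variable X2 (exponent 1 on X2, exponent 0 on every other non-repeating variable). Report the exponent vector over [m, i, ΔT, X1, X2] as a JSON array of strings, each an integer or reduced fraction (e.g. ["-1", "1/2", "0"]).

["-3", "-2", "-1", "0", "1"]

Dimensional matrix (Θ×M×I by m×i×ΔT×X1×X2):
  Θ: [ 0  0  1  0  1]
  M: [ 1  0  0  3  3]
  I: [ 0  1  0  1  2]
RREF → pivots at {m,i,ΔT} ⇒ r = 3
Repeat: m,i,ΔT; free: X1,X2
RREF:
  r0: [   1    0    0    3    3]
  r1: [   0    1    0    1    2]
  r2: [   0    0    1    0    1]
Fix exponent of X2 at 1, X1 at 0; solve each RREF row for its pivot's exponent:
  r0: exp(m) + (3)·1 = 0 ⇒ exp(m) = -3
  r1: exp(i) + (2)·1 = 0 ⇒ exp(i) = -2
  r2: exp(ΔT) + (1)·1 = 0 ⇒ exp(ΔT) = -1
Π_2 = m^-3 · i^-2 · ΔT^-1 · X2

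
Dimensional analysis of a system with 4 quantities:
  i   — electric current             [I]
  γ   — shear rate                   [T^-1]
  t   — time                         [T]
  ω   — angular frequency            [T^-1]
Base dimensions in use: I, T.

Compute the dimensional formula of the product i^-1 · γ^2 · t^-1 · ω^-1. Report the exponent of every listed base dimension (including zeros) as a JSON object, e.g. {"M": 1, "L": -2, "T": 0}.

{"I": -1, "T": -2}

Dimensional matrix (I×T by i×γ×t×ω):
  I: [ 1  0  0  0]
  T: [ 0 -1  1 -1]
  [I]: (-1)·1+(2)·0+(-1)·0+(-1)·0 = -1
  [T]: (-1)·0+(2)·-1+(-1)·1+(-1)·-1 = -2
⇒ I^-1 T^-2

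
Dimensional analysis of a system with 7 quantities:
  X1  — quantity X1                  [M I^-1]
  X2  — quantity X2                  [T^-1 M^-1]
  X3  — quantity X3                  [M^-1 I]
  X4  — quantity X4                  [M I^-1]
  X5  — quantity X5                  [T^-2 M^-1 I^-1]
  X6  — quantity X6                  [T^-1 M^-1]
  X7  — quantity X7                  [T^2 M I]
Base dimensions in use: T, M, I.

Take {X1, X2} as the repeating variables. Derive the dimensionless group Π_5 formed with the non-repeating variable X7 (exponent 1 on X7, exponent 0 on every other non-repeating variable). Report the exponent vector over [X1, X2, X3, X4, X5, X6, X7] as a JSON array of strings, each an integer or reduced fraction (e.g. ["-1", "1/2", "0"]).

["1", "2", "0", "0", "0", "0", "1"]

Dimensional matrix (T×M×I by X1×X2×X3×X4×X5×X6×X7):
  T: [ 0 -1  0  0 -2 -1  2]
  M: [ 1 -1 -1  1 -1 -1  1]
  I: [-1  0  1 -1 -1  0  1]
RREF → pivots at {X1,X2} ⇒ r = 2
Pivot set = {X1,X2}, free = {X3,X4,X5,X6,X7}
RREF:
  r0: [   1    0   -1    1    1    0   -1]
  r1: [   0    1    0    0    2    1   -2]
  r2: [   0    0    0    0    0    0    0]
Fix exponent of X7 at 1, X3 at 0, X4 at 0, X5 at 0, X6 at 0; solve each RREF row for its pivot's exponent:
  r0: exp(X1) + (-1)·1 = 0 ⇒ exp(X1) = 1
  r1: exp(X2) + (-2)·1 = 0 ⇒ exp(X2) = 2
Π_5 = X1 · X2^2 · X7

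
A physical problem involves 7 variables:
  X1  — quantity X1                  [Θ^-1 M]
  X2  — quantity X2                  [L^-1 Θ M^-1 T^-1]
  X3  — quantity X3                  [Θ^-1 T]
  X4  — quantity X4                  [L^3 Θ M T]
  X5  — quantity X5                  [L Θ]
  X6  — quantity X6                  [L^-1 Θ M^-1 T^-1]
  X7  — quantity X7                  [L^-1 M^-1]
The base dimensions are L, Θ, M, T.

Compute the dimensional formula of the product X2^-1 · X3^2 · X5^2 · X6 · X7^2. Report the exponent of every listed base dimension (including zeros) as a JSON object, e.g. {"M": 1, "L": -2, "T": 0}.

{"L": 0, "Θ": 0, "M": -2, "T": 2}

Dimensional matrix (L×Θ×M×T by X1×X2×X3×X4×X5×X6×X7):
  L: [ 0 -1  0  3  1 -1 -1]
  Θ: [-1  1 -1  1  1  1  0]
  M: [ 1 -1  0  1  0 -1 -1]
  T: [ 0 -1  1  1  0 -1  0]
  [L]: (-1)·-1+(2)·0+(2)·1+(1)·-1+(2)·-1 = 0
  [Θ]: (-1)·1+(2)·-1+(2)·1+(1)·1+(2)·0 = 0
  [M]: (-1)·-1+(2)·0+(2)·0+(1)·-1+(2)·-1 = -2
  [T]: (-1)·-1+(2)·1+(2)·0+(1)·-1+(2)·0 = 2
⇒ M^-2 T^2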